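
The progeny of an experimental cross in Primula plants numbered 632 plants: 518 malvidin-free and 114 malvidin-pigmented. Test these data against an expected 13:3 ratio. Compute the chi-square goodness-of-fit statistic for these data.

The 13:3 ratio has 16 parts, so with N = 632 the expected counts are:
  malvidin-free: 632 × 13/16 = 513.5
  malvidin-pigmented: 632 × 3/16 = 118.5
χ² = Σ (O − E)² / E
  malvidin-free: (518 − 513.5)² / 513.5 = 0.0394
  malvidin-pigmented: (114 − 118.5)² / 118.5 = 0.1709
χ² = 0.0394 + 0.1709 = 0.2103 ≈ 0.210

0.210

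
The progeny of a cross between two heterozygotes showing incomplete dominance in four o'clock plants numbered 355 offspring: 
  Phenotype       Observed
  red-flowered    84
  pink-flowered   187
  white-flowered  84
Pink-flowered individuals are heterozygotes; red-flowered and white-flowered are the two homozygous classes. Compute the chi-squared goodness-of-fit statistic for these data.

1.017

With incomplete dominance, a heterozygote × heterozygote cross gives a 1:2:1 phenotypic ratio.
The 1:2:1 ratio has 4 parts, so with N = 355 the expected counts are:
  red-flowered: 355 × 1/4 = 88.75
  pink-flowered: 355 × 2/4 = 177.5
  white-flowered: 355 × 1/4 = 88.75
χ² = Σ (O − E)² / E
  red-flowered: (84 − 88.75)² / 88.75 = 0.2542
  pink-flowered: (187 − 177.5)² / 177.5 = 0.5085
  white-flowered: (84 − 88.75)² / 88.75 = 0.2542
χ² = 0.2542 + 0.5085 + 0.2542 = 1.0169 ≈ 1.017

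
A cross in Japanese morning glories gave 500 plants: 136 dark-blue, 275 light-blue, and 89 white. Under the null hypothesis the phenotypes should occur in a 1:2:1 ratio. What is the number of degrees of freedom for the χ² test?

2

A goodness-of-fit test with 3 phenotype classes has df = 3 − 1 = 2.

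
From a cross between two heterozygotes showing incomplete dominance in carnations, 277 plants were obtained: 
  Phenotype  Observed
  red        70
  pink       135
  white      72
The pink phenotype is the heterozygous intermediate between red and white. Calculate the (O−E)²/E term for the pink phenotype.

With incomplete dominance, a heterozygote × heterozygote cross gives a 1:2:1 phenotypic ratio.
Total ratio parts = 4. Expected numbers out of 277:
  red: 277 × 1/4 = 69.25
  pink: 277 × 2/4 = 138.5
  white: 277 × 1/4 = 69.25
Contribution of pink: (135 − 138.5)² / 138.5 = 0.0884

0.088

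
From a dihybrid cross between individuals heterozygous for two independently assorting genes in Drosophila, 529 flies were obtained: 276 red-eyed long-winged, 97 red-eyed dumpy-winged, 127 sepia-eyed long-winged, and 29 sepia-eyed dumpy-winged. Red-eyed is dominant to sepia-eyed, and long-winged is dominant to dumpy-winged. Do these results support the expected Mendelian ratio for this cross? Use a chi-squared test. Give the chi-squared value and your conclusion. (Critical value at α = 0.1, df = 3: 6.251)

A dihybrid F₂ with independent assortment and complete dominance at both loci gives a 9:3:3:1 phenotypic ratio.
The 9:3:3:1 ratio has 16 parts, so with N = 529 the expected counts are:
  red-eyed long-winged: 529 × 9/16 = 297.5625
  red-eyed dumpy-winged: 529 × 3/16 = 99.1875
  sepia-eyed long-winged: 529 × 3/16 = 99.1875
  sepia-eyed dumpy-winged: 529 × 1/16 = 33.0625
χ² = Σ (O − E)² / E
  red-eyed long-winged: (276 − 297.5625)² / 297.5625 = 1.5625
  red-eyed dumpy-winged: (97 − 99.1875)² / 99.1875 = 0.0482
  sepia-eyed long-winged: (127 − 99.1875)² / 99.1875 = 7.7987
  sepia-eyed dumpy-winged: (29 − 33.0625)² / 33.0625 = 0.4992
χ² = 1.5625 + 0.0482 + 7.7987 + 0.4992 = 9.9086 ≈ 9.909
Degrees of freedom = 4 − 1 = 3; critical value at α = 0.1 is 6.251.
Since 9.909 > 6.251, we reject the null hypothesis — the data do not fit the 9:3:3:1 ratio.

9.909; not consistent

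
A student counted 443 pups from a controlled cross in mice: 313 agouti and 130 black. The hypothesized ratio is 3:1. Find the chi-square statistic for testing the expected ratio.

4.461

Total ratio parts = 4. Expected numbers out of 443:
  agouti: 443 × 3/4 = 332.25
  black: 443 × 1/4 = 110.75
χ² = Σ (O − E)² / E
  agouti: (313 − 332.25)² / 332.25 = 1.1153
  black: (130 − 110.75)² / 110.75 = 3.3459
χ² = 1.1153 + 3.3459 = 4.4612 ≈ 4.461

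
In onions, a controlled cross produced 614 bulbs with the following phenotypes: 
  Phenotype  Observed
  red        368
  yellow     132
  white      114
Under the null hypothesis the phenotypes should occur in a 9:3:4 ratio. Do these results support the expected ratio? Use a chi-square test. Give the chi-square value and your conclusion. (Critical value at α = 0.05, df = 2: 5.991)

Under the 9:3:4 hypothesis (Σ ratio = 16, N = 614):
  red: 614 × 9/16 = 345.375
  yellow: 614 × 3/16 = 115.125
  white: 614 × 4/16 = 153.5
χ² = Σ (O − E)² / E
  red: (368 − 345.375)² / 345.375 = 1.4821
  yellow: (132 − 115.125)² / 115.125 = 2.4735
  white: (114 − 153.5)² / 153.5 = 10.1645
χ² = 1.4821 + 2.4735 + 10.1645 = 14.1201 ≈ 14.120
Degrees of freedom = 3 − 1 = 2; critical value at α = 0.05 is 5.991.
Since 14.120 > 5.991, we reject the null hypothesis — the data do not fit the 9:3:4 ratio.

14.120; not consistent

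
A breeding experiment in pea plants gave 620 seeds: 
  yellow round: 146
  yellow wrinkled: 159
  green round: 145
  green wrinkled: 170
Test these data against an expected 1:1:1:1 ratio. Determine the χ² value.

2.723

Total ratio parts = 4. Expected numbers out of 620:
  yellow round: 620 × 1/4 = 155
  yellow wrinkled: 620 × 1/4 = 155
  green round: 620 × 1/4 = 155
  green wrinkled: 620 × 1/4 = 155
χ² = Σ (O − E)² / E
  yellow round: (146 − 155)² / 155 = 0.5226
  yellow wrinkled: (159 − 155)² / 155 = 0.1032
  green round: (145 − 155)² / 155 = 0.6452
  green wrinkled: (170 − 155)² / 155 = 1.4516
χ² = 0.5226 + 0.1032 + 0.6452 + 1.4516 = 2.7226 ≈ 2.723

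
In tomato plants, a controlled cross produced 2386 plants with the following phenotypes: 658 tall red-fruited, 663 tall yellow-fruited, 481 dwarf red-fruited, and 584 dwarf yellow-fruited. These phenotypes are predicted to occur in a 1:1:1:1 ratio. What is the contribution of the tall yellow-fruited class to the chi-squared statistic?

7.414

Expected counts for N = 2386 under a 1:1:1:1 ratio (total parts = 4):
  tall red-fruited: 2386 × 1/4 = 596.5
  tall yellow-fruited: 2386 × 1/4 = 596.5
  dwarf red-fruited: 2386 × 1/4 = 596.5
  dwarf yellow-fruited: 2386 × 1/4 = 596.5
Contribution of tall yellow-fruited: (663 − 596.5)² / 596.5 = 7.4137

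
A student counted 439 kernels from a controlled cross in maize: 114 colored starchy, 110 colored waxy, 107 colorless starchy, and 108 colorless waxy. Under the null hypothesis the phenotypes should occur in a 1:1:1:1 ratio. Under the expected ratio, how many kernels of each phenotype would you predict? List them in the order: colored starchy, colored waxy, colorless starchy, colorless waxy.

109.75, 109.75, 109.75, 109.75

Under the 1:1:1:1 hypothesis (Σ ratio = 4, N = 439):
  colored starchy: 439 × 1/4 = 109.75
  colored waxy: 439 × 1/4 = 109.75
  colorless starchy: 439 × 1/4 = 109.75
  colorless waxy: 439 × 1/4 = 109.75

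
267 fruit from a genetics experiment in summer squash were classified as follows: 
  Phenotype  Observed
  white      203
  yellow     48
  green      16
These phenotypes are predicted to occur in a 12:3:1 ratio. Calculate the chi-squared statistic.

The 12:3:1 ratio has 16 parts, so with N = 267 the expected counts are:
  white: 267 × 12/16 = 200.25
  yellow: 267 × 3/16 = 50.0625
  green: 267 × 1/16 = 16.6875
χ² = Σ (O − E)² / E
  white: (203 − 200.25)² / 200.25 = 0.0378
  yellow: (48 − 50.0625)² / 50.0625 = 0.0850
  green: (16 − 16.6875)² / 16.6875 = 0.0283
χ² = 0.0378 + 0.0850 + 0.0283 = 0.1511 ≈ 0.151

0.151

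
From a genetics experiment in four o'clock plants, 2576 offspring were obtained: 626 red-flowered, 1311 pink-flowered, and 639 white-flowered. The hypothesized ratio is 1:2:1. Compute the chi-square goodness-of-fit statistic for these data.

Under the 1:2:1 hypothesis (Σ ratio = 4, N = 2576):
  red-flowered: 2576 × 1/4 = 644
  pink-flowered: 2576 × 2/4 = 1288
  white-flowered: 2576 × 1/4 = 644
χ² = Σ (O − E)² / E
  red-flowered: (626 − 644)² / 644 = 0.5031
  pink-flowered: (1311 − 1288)² / 1288 = 0.4107
  white-flowered: (639 − 644)² / 644 = 0.0388
χ² = 0.5031 + 0.4107 + 0.0388 = 0.9526 ≈ 0.953

0.953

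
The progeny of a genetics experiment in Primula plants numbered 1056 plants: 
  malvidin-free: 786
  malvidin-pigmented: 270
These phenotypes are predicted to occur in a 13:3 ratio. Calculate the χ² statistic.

Under the 13:3 hypothesis (Σ ratio = 16, N = 1056):
  malvidin-free: 1056 × 13/16 = 858
  malvidin-pigmented: 1056 × 3/16 = 198
χ² = Σ (O − E)² / E
  malvidin-free: (786 − 858)² / 858 = 6.0420
  malvidin-pigmented: (270 − 198)² / 198 = 26.1818
χ² = 6.0420 + 26.1818 = 32.2238 ≈ 32.224

32.224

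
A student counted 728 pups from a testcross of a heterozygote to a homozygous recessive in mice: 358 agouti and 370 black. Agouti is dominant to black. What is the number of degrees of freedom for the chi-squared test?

1

A testcross of a heterozygote (Aa × aa) gives a 1:1 phenotypic ratio.
A goodness-of-fit test with 2 phenotype classes has df = 2 − 1 = 1.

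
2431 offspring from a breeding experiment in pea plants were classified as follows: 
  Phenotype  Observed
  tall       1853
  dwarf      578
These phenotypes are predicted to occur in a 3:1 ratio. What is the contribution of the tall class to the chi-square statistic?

Expected counts for N = 2431 under a 3:1 ratio (total parts = 4):
  tall: 2431 × 3/4 = 1823.25
  dwarf: 2431 × 1/4 = 607.75
Contribution of tall: (1853 − 1823.25)² / 1823.25 = 0.4854

0.485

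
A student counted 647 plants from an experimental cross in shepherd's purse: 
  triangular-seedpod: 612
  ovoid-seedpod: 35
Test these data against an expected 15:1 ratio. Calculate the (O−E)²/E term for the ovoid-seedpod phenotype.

0.731

Total ratio parts = 16. Expected numbers out of 647:
  triangular-seedpod: 647 × 15/16 = 606.5625
  ovoid-seedpod: 647 × 1/16 = 40.4375
Contribution of ovoid-seedpod: (35 − 40.4375)² / 40.4375 = 0.7312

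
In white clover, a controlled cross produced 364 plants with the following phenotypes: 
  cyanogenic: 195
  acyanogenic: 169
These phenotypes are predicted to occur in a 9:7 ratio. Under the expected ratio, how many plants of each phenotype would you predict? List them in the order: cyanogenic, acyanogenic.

204.75, 159.25

The 9:7 ratio has 16 parts, so with N = 364 the expected counts are:
  cyanogenic: 364 × 9/16 = 204.75
  acyanogenic: 364 × 7/16 = 159.25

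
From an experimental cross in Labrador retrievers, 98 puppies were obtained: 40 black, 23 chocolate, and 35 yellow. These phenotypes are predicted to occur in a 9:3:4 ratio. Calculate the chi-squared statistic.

9.814

Expected counts for N = 98 under a 9:3:4 ratio (total parts = 16):
  black: 98 × 9/16 = 55.125
  chocolate: 98 × 3/16 = 18.375
  yellow: 98 × 4/16 = 24.5
χ² = Σ (O − E)² / E
  black: (40 − 55.125)² / 55.125 = 4.1499
  chocolate: (23 − 18.375)² / 18.375 = 1.1641
  yellow: (35 − 24.5)² / 24.5 = 4.5000
χ² = 4.1499 + 1.1641 + 4.5000 = 9.814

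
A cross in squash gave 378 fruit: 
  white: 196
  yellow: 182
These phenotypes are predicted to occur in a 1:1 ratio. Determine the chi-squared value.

The 1:1 ratio has 2 parts, so with N = 378 the expected counts are:
  white: 378 × 1/2 = 189
  yellow: 378 × 1/2 = 189
χ² = Σ (O − E)² / E
  white: (196 − 189)² / 189 = 0.2593
  yellow: (182 − 189)² / 189 = 0.2593
χ² = 0.2593 + 0.2593 = 0.5186 ≈ 0.519

0.519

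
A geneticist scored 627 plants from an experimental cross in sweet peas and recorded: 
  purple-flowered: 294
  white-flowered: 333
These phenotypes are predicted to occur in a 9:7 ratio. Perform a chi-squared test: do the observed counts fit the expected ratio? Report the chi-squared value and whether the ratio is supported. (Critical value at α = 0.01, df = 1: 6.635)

Total ratio parts = 16. Expected numbers out of 627:
  purple-flowered: 627 × 9/16 = 352.6875
  white-flowered: 627 × 7/16 = 274.3125
χ² = Σ (O − E)² / E
  purple-flowered: (294 − 352.6875)² / 352.6875 = 9.7656
  white-flowered: (333 − 274.3125)² / 274.3125 = 12.5558
χ² = 9.7656 + 12.5558 = 22.3214 ≈ 22.321
Degrees of freedom = 2 − 1 = 1; critical value at α = 0.01 is 6.635.
Since 22.321 > 6.635, we reject the null hypothesis — the data do not fit the 9:7 ratio.

22.321; not consistent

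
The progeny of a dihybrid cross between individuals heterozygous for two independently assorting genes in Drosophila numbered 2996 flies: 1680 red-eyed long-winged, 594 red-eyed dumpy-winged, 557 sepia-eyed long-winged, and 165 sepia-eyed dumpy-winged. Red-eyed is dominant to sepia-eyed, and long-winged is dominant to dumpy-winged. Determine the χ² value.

4.552

A dihybrid F₂ with independent assortment and complete dominance at both loci gives a 9:3:3:1 phenotypic ratio.
The 9:3:3:1 ratio has 16 parts, so with N = 2996 the expected counts are:
  red-eyed long-winged: 2996 × 9/16 = 1685.25
  red-eyed dumpy-winged: 2996 × 3/16 = 561.75
  sepia-eyed long-winged: 2996 × 3/16 = 561.75
  sepia-eyed dumpy-winged: 2996 × 1/16 = 187.25
χ² = Σ (O − E)² / E
  red-eyed long-winged: (1680 − 1685.25)² / 1685.25 = 0.0164
  red-eyed dumpy-winged: (594 − 561.75)² / 561.75 = 1.8515
  sepia-eyed long-winged: (557 − 561.75)² / 561.75 = 0.0402
  sepia-eyed dumpy-winged: (165 − 187.25)² / 187.25 = 2.6439
χ² = 0.0164 + 1.8515 + 0.0402 + 2.6439 = 4.552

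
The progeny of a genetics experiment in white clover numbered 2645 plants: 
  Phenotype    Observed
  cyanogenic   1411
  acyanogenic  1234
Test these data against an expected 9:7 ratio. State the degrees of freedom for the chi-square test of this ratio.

A goodness-of-fit test with 2 phenotype classes has df = 2 − 1 = 1.

1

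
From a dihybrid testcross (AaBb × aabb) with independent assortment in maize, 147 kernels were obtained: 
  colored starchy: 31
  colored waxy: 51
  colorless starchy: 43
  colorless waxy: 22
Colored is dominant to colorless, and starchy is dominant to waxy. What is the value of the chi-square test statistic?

13.408

A dihybrid testcross with independent assortment gives a 1:1:1:1 ratio.
The 1:1:1:1 ratio has 4 parts, so with N = 147 the expected counts are:
  colored starchy: 147 × 1/4 = 36.75
  colored waxy: 147 × 1/4 = 36.75
  colorless starchy: 147 × 1/4 = 36.75
  colorless waxy: 147 × 1/4 = 36.75
χ² = Σ (O − E)² / E
  colored starchy: (31 − 36.75)² / 36.75 = 0.8997
  colored waxy: (51 − 36.75)² / 36.75 = 5.5255
  colorless starchy: (43 − 36.75)² / 36.75 = 1.0629
  colorless waxy: (22 − 36.75)² / 36.75 = 5.9201
χ² = 0.8997 + 5.5255 + 1.0629 + 5.9201 = 13.4082 ≈ 13.408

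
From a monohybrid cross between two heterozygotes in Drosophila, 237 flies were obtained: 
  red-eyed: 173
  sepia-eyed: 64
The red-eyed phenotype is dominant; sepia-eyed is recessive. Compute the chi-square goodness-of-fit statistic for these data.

0.508

For a monohybrid cross between heterozygotes with complete dominance, the expected phenotypic ratio is 3:1.
Expected counts for N = 237 under a 3:1 ratio (total parts = 4):
  red-eyed: 237 × 3/4 = 177.75
  sepia-eyed: 237 × 1/4 = 59.25
χ² = Σ (O − E)² / E
  red-eyed: (173 − 177.75)² / 177.75 = 0.1269
  sepia-eyed: (64 − 59.25)² / 59.25 = 0.3808
χ² = 0.1269 + 0.3808 = 0.5077 ≈ 0.508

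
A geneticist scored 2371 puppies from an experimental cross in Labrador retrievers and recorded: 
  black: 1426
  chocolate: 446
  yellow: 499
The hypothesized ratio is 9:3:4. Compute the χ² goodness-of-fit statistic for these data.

Expected counts for N = 2371 under a 9:3:4 ratio (total parts = 16):
  black: 2371 × 9/16 = 1333.6875
  chocolate: 2371 × 3/16 = 444.5625
  yellow: 2371 × 4/16 = 592.75
χ² = Σ (O − E)² / E
  black: (1426 − 1333.6875)² / 1333.6875 = 6.3895
  chocolate: (446 − 444.5625)² / 444.5625 = 0.0046
  yellow: (499 − 592.75)² / 592.75 = 14.8276
χ² = 6.3895 + 0.0046 + 14.8276 = 21.2217 ≈ 21.222

21.222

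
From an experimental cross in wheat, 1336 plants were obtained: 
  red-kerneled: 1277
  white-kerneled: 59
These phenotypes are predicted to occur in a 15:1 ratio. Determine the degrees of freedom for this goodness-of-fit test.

1

A goodness-of-fit test with 2 phenotype classes has df = 2 − 1 = 1.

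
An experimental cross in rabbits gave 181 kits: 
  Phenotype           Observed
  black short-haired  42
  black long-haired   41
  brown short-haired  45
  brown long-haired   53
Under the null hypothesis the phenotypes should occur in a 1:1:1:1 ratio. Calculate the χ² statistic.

1.961

Under the 1:1:1:1 hypothesis (Σ ratio = 4, N = 181):
  black short-haired: 181 × 1/4 = 45.25
  black long-haired: 181 × 1/4 = 45.25
  brown short-haired: 181 × 1/4 = 45.25
  brown long-haired: 181 × 1/4 = 45.25
χ² = Σ (O − E)² / E
  black short-haired: (42 − 45.25)² / 45.25 = 0.2334
  black long-haired: (41 − 45.25)² / 45.25 = 0.3992
  brown short-haired: (45 − 45.25)² / 45.25 = 0.0014
  brown long-haired: (53 − 45.25)² / 45.25 = 1.3273
χ² = 0.2334 + 0.3992 + 0.0014 + 1.3273 = 1.9613 ≈ 1.961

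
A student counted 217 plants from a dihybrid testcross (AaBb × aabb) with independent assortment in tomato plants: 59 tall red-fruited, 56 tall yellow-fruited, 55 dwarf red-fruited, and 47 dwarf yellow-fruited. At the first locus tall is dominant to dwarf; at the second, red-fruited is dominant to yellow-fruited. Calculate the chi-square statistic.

A dihybrid testcross with independent assortment gives a 1:1:1:1 ratio.
Expected counts for N = 217 under a 1:1:1:1 ratio (total parts = 4):
  tall red-fruited: 217 × 1/4 = 54.25
  tall yellow-fruited: 217 × 1/4 = 54.25
  dwarf red-fruited: 217 × 1/4 = 54.25
  dwarf yellow-fruited: 217 × 1/4 = 54.25
χ² = Σ (O − E)² / E
  tall red-fruited: (59 − 54.25)² / 54.25 = 0.4159
  tall yellow-fruited: (56 − 54.25)² / 54.25 = 0.0565
  dwarf red-fruited: (55 − 54.25)² / 54.25 = 0.0104
  dwarf yellow-fruited: (47 − 54.25)² / 54.25 = 0.9689
χ² = 0.4159 + 0.0565 + 0.0104 + 0.9689 = 1.4517 ≈ 1.452

1.452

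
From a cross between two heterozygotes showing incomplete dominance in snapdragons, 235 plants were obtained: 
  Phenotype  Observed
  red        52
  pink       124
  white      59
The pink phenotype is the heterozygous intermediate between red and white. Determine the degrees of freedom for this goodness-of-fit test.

With incomplete dominance, a heterozygote × heterozygote cross gives a 1:2:1 phenotypic ratio.
A goodness-of-fit test with 3 phenotype classes has df = 3 − 1 = 2.

2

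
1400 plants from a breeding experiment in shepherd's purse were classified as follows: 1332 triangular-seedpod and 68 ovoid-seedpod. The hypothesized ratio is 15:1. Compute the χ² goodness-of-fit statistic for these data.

Total ratio parts = 16. Expected numbers out of 1400:
  triangular-seedpod: 1400 × 15/16 = 1312.5
  ovoid-seedpod: 1400 × 1/16 = 87.5
χ² = Σ (O − E)² / E
  triangular-seedpod: (1332 − 1312.5)² / 1312.5 = 0.2897
  ovoid-seedpod: (68 − 87.5)² / 87.5 = 4.3457
χ² = 0.2897 + 4.3457 = 4.6354 ≈ 4.635

4.635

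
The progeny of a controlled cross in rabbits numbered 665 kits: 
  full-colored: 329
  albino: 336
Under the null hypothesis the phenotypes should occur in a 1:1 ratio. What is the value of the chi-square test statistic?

Under the 1:1 hypothesis (Σ ratio = 2, N = 665):
  full-colored: 665 × 1/2 = 332.5
  albino: 665 × 1/2 = 332.5
χ² = Σ (O − E)² / E
  full-colored: (329 − 332.5)² / 332.5 = 0.0368
  albino: (336 − 332.5)² / 332.5 = 0.0368
χ² = 0.0368 + 0.0368 = 0.0736 ≈ 0.074

0.074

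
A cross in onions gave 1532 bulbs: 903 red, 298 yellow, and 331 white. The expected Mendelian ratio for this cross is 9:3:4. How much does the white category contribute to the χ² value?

Total ratio parts = 16. Expected numbers out of 1532:
  red: 1532 × 9/16 = 861.75
  yellow: 1532 × 3/16 = 287.25
  white: 1532 × 4/16 = 383
Contribution of white: (331 − 383)² / 383 = 7.0601

7.060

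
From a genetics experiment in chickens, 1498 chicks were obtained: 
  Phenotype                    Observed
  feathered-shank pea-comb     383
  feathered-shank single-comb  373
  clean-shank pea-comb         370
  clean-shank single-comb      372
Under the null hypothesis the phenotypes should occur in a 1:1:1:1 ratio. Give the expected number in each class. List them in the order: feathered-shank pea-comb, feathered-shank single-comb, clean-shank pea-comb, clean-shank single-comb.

Expected counts for N = 1498 under a 1:1:1:1 ratio (total parts = 4):
  feathered-shank pea-comb: 1498 × 1/4 = 374.5
  feathered-shank single-comb: 1498 × 1/4 = 374.5
  clean-shank pea-comb: 1498 × 1/4 = 374.5
  clean-shank single-comb: 1498 × 1/4 = 374.5

374.5, 374.5, 374.5, 374.5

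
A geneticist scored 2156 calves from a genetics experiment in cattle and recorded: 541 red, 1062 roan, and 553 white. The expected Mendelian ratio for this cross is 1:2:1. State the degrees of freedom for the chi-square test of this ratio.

2

A goodness-of-fit test with 3 phenotype classes has df = 3 − 1 = 2.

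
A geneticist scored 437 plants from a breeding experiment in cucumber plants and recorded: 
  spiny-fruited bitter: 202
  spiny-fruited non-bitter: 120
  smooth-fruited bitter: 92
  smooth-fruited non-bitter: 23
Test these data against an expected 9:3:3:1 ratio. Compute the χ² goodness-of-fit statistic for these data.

Expected counts for N = 437 under a 9:3:3:1 ratio (total parts = 16):
  spiny-fruited bitter: 437 × 9/16 = 245.8125
  spiny-fruited non-bitter: 437 × 3/16 = 81.9375
  smooth-fruited bitter: 437 × 3/16 = 81.9375
  smooth-fruited non-bitter: 437 × 1/16 = 27.3125
χ² = Σ (O − E)² / E
  spiny-fruited bitter: (202 − 245.8125)² / 245.8125 = 7.8089
  spiny-fruited non-bitter: (120 − 81.9375)² / 81.9375 = 17.6812
  smooth-fruited bitter: (92 − 81.9375)² / 81.9375 = 1.2357
  smooth-fruited non-bitter: (23 − 27.3125)² / 27.3125 = 0.6809
χ² = 7.8089 + 17.6812 + 1.2357 + 0.6809 = 27.4067 ≈ 27.407

27.407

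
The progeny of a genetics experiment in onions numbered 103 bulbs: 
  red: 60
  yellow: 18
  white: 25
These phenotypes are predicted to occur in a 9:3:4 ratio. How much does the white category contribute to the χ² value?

0.022

Total ratio parts = 16. Expected numbers out of 103:
  red: 103 × 9/16 = 57.9375
  yellow: 103 × 3/16 = 19.3125
  white: 103 × 4/16 = 25.75
Contribution of white: (25 − 25.75)² / 25.75 = 0.0218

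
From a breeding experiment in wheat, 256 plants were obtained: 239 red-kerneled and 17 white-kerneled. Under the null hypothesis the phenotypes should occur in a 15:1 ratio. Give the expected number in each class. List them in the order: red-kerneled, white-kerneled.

Under the 15:1 hypothesis (Σ ratio = 16, N = 256):
  red-kerneled: 256 × 15/16 = 240
  white-kerneled: 256 × 1/16 = 16

240, 16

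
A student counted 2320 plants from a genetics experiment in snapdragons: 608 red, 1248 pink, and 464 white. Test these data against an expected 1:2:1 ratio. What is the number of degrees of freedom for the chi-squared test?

A goodness-of-fit test with 3 phenotype classes has df = 3 − 1 = 2.

2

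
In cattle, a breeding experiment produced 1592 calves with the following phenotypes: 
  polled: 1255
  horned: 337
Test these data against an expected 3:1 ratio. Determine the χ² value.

12.466

Under the 3:1 hypothesis (Σ ratio = 4, N = 1592):
  polled: 1592 × 3/4 = 1194
  horned: 1592 × 1/4 = 398
χ² = Σ (O − E)² / E
  polled: (1255 − 1194)² / 1194 = 3.1164
  horned: (337 − 398)² / 398 = 9.3492
χ² = 3.1164 + 9.3492 = 12.4656 ≈ 12.466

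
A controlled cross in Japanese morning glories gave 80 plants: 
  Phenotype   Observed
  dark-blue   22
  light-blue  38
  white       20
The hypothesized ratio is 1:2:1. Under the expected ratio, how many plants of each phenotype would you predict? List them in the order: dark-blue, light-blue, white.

Total ratio parts = 4. Expected numbers out of 80:
  dark-blue: 80 × 1/4 = 20
  light-blue: 80 × 2/4 = 40
  white: 80 × 1/4 = 20

20, 40, 20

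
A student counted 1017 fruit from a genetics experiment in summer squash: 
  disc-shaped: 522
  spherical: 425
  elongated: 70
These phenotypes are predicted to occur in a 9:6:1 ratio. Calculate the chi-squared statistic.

Total ratio parts = 16. Expected numbers out of 1017:
  disc-shaped: 1017 × 9/16 = 572.0625
  spherical: 1017 × 6/16 = 381.375
  elongated: 1017 × 1/16 = 63.5625
χ² = Σ (O − E)² / E
  disc-shaped: (522 − 572.0625)² / 572.0625 = 4.3811
  spherical: (425 − 381.375)² / 381.375 = 4.9902
  elongated: (70 − 63.5625)² / 63.5625 = 0.6520
χ² = 4.3811 + 4.9902 + 0.6520 = 10.0233 ≈ 10.023

10.023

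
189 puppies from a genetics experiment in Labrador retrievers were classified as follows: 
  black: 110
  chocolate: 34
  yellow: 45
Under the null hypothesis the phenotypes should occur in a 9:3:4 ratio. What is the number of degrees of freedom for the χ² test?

2

A goodness-of-fit test with 3 phenotype classes has df = 3 − 1 = 2.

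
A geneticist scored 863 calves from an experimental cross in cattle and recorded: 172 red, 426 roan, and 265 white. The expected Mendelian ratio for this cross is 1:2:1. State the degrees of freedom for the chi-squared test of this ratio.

A goodness-of-fit test with 3 phenotype classes has df = 3 − 1 = 2.

2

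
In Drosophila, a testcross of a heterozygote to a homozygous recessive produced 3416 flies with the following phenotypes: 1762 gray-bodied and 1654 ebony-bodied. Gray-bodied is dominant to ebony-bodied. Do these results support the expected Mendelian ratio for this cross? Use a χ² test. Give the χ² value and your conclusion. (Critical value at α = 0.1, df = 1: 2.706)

A testcross of a heterozygote (Aa × aa) gives a 1:1 phenotypic ratio.
Total ratio parts = 2. Expected numbers out of 3416:
  gray-bodied: 3416 × 1/2 = 1708
  ebony-bodied: 3416 × 1/2 = 1708
χ² = Σ (O − E)² / E
  gray-bodied: (1762 − 1708)² / 1708 = 1.7073
  ebony-bodied: (1654 − 1708)² / 1708 = 1.7073
χ² = 1.7073 + 1.7073 = 3.4146 ≈ 3.415
Degrees of freedom = 2 − 1 = 1; critical value at α = 0.1 is 2.706.
Since 3.415 > 2.706, we reject the null hypothesis — the data do not fit the 1:1 ratio.

3.415; not consistent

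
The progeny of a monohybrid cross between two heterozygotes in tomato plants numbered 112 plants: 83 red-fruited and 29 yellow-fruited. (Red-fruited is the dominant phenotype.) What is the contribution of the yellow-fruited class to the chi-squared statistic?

For a monohybrid cross between heterozygotes with complete dominance, the expected phenotypic ratio is 3:1.
Total ratio parts = 4. Expected numbers out of 112:
  red-fruited: 112 × 3/4 = 84
  yellow-fruited: 112 × 1/4 = 28
Contribution of yellow-fruited: (29 − 28)² / 28 = 0.0357

0.036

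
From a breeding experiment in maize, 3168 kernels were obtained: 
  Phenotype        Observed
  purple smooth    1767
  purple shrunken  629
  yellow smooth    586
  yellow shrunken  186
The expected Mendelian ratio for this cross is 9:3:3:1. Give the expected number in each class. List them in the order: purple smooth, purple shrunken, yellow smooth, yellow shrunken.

The 9:3:3:1 ratio has 16 parts, so with N = 3168 the expected counts are:
  purple smooth: 3168 × 9/16 = 1782
  purple shrunken: 3168 × 3/16 = 594
  yellow smooth: 3168 × 3/16 = 594
  yellow shrunken: 3168 × 1/16 = 198

1782, 594, 594, 198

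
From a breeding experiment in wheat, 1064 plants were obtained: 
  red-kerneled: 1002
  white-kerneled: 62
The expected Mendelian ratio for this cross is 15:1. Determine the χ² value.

Total ratio parts = 16. Expected numbers out of 1064:
  red-kerneled: 1064 × 15/16 = 997.5
  white-kerneled: 1064 × 1/16 = 66.5
χ² = Σ (O − E)² / E
  red-kerneled: (1002 − 997.5)² / 997.5 = 0.0203
  white-kerneled: (62 − 66.5)² / 66.5 = 0.3045
χ² = 0.0203 + 0.3045 = 0.3248 ≈ 0.325

0.325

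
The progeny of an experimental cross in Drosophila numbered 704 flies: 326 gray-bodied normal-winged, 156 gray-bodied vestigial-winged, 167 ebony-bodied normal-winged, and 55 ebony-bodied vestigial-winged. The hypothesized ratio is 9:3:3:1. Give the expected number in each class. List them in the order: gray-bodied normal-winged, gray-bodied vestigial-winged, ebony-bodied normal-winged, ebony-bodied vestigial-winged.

Under the 9:3:3:1 hypothesis (Σ ratio = 16, N = 704):
  gray-bodied normal-winged: 704 × 9/16 = 396
  gray-bodied vestigial-winged: 704 × 3/16 = 132
  ebony-bodied normal-winged: 704 × 3/16 = 132
  ebony-bodied vestigial-winged: 704 × 1/16 = 44

396, 132, 132, 44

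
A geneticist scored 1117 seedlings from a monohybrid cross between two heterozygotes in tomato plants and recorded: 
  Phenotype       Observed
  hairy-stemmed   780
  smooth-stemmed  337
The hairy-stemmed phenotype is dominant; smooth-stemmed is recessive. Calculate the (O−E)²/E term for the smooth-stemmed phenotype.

11.943

For a monohybrid cross between heterozygotes with complete dominance, the expected phenotypic ratio is 3:1.
The 3:1 ratio has 4 parts, so with N = 1117 the expected counts are:
  hairy-stemmed: 1117 × 3/4 = 837.75
  smooth-stemmed: 1117 × 1/4 = 279.25
Contribution of smooth-stemmed: (337 − 279.25)² / 279.25 = 11.9429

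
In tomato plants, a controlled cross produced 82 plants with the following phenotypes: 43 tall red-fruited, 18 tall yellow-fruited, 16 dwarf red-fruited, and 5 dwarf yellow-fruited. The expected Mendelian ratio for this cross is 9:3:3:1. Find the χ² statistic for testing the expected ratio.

Under the 9:3:3:1 hypothesis (Σ ratio = 16, N = 82):
  tall red-fruited: 82 × 9/16 = 46.125
  tall yellow-fruited: 82 × 3/16 = 15.375
  dwarf red-fruited: 82 × 3/16 = 15.375
  dwarf yellow-fruited: 82 × 1/16 = 5.125
χ² = Σ (O − E)² / E
  tall red-fruited: (43 − 46.125)² / 46.125 = 0.2117
  tall yellow-fruited: (18 − 15.375)² / 15.375 = 0.4482
  dwarf red-fruited: (16 − 15.375)² / 15.375 = 0.0254
  dwarf yellow-fruited: (5 − 5.125)² / 5.125 = 0.0030
χ² = 0.2117 + 0.4482 + 0.0254 + 0.0030 = 0.6883 ≈ 0.688

0.688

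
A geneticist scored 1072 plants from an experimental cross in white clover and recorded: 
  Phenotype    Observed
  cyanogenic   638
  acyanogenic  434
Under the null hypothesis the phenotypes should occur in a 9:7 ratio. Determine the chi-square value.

Under the 9:7 hypothesis (Σ ratio = 16, N = 1072):
  cyanogenic: 1072 × 9/16 = 603
  acyanogenic: 1072 × 7/16 = 469
χ² = Σ (O − E)² / E
  cyanogenic: (638 − 603)² / 603 = 2.0315
  acyanogenic: (434 − 469)² / 469 = 2.6119
χ² = 2.0315 + 2.6119 = 4.6434 ≈ 4.643

4.643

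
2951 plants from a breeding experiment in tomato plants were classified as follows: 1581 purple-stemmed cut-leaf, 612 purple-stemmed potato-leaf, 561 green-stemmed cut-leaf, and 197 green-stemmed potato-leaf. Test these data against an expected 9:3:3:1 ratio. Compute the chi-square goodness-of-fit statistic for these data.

10.941

Expected counts for N = 2951 under a 9:3:3:1 ratio (total parts = 16):
  purple-stemmed cut-leaf: 2951 × 9/16 = 1659.9375
  purple-stemmed potato-leaf: 2951 × 3/16 = 553.3125
  green-stemmed cut-leaf: 2951 × 3/16 = 553.3125
  green-stemmed potato-leaf: 2951 × 1/16 = 184.4375
χ² = Σ (O − E)² / E
  purple-stemmed cut-leaf: (1581 − 1659.9375)² / 1659.9375 = 3.7538
  purple-stemmed potato-leaf: (612 − 553.3125)² / 553.3125 = 6.2247
  green-stemmed cut-leaf: (561 − 553.3125)² / 553.3125 = 0.1068
  green-stemmed potato-leaf: (197 − 184.4375)² / 184.4375 = 0.8557
χ² = 3.7538 + 6.2247 + 0.1068 + 0.8557 = 10.941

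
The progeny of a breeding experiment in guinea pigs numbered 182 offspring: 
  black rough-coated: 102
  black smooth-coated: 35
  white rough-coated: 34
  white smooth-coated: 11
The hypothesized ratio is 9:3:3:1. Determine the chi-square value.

Under the 9:3:3:1 hypothesis (Σ ratio = 16, N = 182):
  black rough-coated: 182 × 9/16 = 102.375
  black smooth-coated: 182 × 3/16 = 34.125
  white rough-coated: 182 × 3/16 = 34.125
  white smooth-coated: 182 × 1/16 = 11.375
χ² = Σ (O − E)² / E
  black rough-coated: (102 − 102.375)² / 102.375 = 0.0014
  black smooth-coated: (35 − 34.125)² / 34.125 = 0.0224
  white rough-coated: (34 − 34.125)² / 34.125 = 0.0005
  white smooth-coated: (11 − 11.375)² / 11.375 = 0.0124
χ² = 0.0014 + 0.0224 + 0.0005 + 0.0124 = 0.0367 ≈ 0.037

0.037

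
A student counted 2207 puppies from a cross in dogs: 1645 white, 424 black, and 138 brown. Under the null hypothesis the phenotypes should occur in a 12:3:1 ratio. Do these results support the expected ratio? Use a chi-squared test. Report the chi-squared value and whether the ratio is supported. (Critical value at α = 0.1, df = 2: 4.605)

0.314; consistent

Expected counts for N = 2207 under a 12:3:1 ratio (total parts = 16):
  white: 2207 × 12/16 = 1655.25
  black: 2207 × 3/16 = 413.8125
  brown: 2207 × 1/16 = 137.9375
χ² = Σ (O − E)² / E
  white: (1645 − 1655.25)² / 1655.25 = 0.0635
  black: (424 − 413.8125)² / 413.8125 = 0.2508
  brown: (138 − 137.9375)² / 137.9375 = 0.0000
χ² = 0.0635 + 0.2508 + 0.0000 = 0.3143 ≈ 0.314
Degrees of freedom = 3 − 1 = 2; critical value at α = 0.1 is 4.605.
Since 0.314 < 4.605, we fail to reject the null hypothesis — the data are consistent with the 12:3:1 ratio.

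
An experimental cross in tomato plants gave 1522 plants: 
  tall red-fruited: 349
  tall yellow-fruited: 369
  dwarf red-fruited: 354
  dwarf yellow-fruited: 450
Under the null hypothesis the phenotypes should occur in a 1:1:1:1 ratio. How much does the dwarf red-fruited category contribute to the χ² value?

Total ratio parts = 4. Expected numbers out of 1522:
  tall red-fruited: 1522 × 1/4 = 380.5
  tall yellow-fruited: 1522 × 1/4 = 380.5
  dwarf red-fruited: 1522 × 1/4 = 380.5
  dwarf yellow-fruited: 1522 × 1/4 = 380.5
Contribution of dwarf red-fruited: (354 − 380.5)² / 380.5 = 1.8456

1.846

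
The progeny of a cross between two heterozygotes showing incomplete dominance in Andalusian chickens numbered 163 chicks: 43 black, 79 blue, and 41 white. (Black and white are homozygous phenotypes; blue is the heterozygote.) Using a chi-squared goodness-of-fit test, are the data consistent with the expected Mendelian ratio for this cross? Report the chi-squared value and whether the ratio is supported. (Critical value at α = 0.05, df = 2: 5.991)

With incomplete dominance, a heterozygote × heterozygote cross gives a 1:2:1 phenotypic ratio.
Total ratio parts = 4. Expected numbers out of 163:
  black: 163 × 1/4 = 40.75
  blue: 163 × 2/4 = 81.5
  white: 163 × 1/4 = 40.75
χ² = Σ (O − E)² / E
  black: (43 − 40.75)² / 40.75 = 0.1242
  blue: (79 − 81.5)² / 81.5 = 0.0767
  white: (41 − 40.75)² / 40.75 = 0.0015
χ² = 0.1242 + 0.0767 + 0.0015 = 0.2024 ≈ 0.202
Degrees of freedom = 3 − 1 = 2; critical value at α = 0.05 is 5.991.
Since 0.202 < 5.991, we fail to reject the null hypothesis — the data are consistent with the 1:2:1 ratio.

0.202; consistent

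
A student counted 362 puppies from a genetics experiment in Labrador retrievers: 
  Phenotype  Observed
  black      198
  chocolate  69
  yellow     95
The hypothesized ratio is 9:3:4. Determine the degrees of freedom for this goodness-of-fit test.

2

A goodness-of-fit test with 3 phenotype classes has df = 3 − 1 = 2.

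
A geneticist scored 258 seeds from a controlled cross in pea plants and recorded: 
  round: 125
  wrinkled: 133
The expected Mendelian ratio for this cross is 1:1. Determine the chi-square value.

Total ratio parts = 2. Expected numbers out of 258:
  round: 258 × 1/2 = 129
  wrinkled: 258 × 1/2 = 129
χ² = Σ (O − E)² / E
  round: (125 − 129)² / 129 = 0.1240
  wrinkled: (133 − 129)² / 129 = 0.1240
χ² = 0.1240 + 0.1240 = 0.248

0.248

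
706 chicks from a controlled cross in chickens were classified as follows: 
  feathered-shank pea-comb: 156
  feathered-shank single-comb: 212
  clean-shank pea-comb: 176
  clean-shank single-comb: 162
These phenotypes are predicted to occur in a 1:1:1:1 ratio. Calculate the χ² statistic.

Total ratio parts = 4. Expected numbers out of 706:
  feathered-shank pea-comb: 706 × 1/4 = 176.5
  feathered-shank single-comb: 706 × 1/4 = 176.5
  clean-shank pea-comb: 706 × 1/4 = 176.5
  clean-shank single-comb: 706 × 1/4 = 176.5
χ² = Σ (O − E)² / E
  feathered-shank pea-comb: (156 − 176.5)² / 176.5 = 2.3810
  feathered-shank single-comb: (212 − 176.5)² / 176.5 = 7.1402
  clean-shank pea-comb: (176 − 176.5)² / 176.5 = 0.0014
  clean-shank single-comb: (162 − 176.5)² / 176.5 = 1.1912
χ² = 2.3810 + 7.1402 + 0.0014 + 1.1912 = 10.7138 ≈ 10.714

10.714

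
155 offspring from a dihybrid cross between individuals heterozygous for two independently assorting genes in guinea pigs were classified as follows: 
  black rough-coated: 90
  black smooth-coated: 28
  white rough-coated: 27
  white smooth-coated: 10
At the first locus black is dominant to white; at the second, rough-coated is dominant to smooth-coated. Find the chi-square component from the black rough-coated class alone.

0.091

A dihybrid F₂ with independent assortment and complete dominance at both loci gives a 9:3:3:1 phenotypic ratio.
Total ratio parts = 16. Expected numbers out of 155:
  black rough-coated: 155 × 9/16 = 87.1875
  black smooth-coated: 155 × 3/16 = 29.0625
  white rough-coated: 155 × 3/16 = 29.0625
  white smooth-coated: 155 × 1/16 = 9.6875
Contribution of black rough-coated: (90 − 87.1875)² / 87.1875 = 0.0907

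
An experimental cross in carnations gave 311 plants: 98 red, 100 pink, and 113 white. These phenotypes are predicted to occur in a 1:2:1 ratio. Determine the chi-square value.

41.064

The 1:2:1 ratio has 4 parts, so with N = 311 the expected counts are:
  red: 311 × 1/4 = 77.75
  pink: 311 × 2/4 = 155.5
  white: 311 × 1/4 = 77.75
χ² = Σ (O − E)² / E
  red: (98 − 77.75)² / 77.75 = 5.2741
  pink: (100 − 155.5)² / 155.5 = 19.8087
  white: (113 − 77.75)² / 77.75 = 15.9815
χ² = 5.2741 + 19.8087 + 15.9815 = 41.0643 ≈ 41.064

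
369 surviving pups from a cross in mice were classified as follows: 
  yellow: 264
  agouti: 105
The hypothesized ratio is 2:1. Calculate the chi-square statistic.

Expected counts for N = 369 under a 2:1 ratio (total parts = 3):
  yellow: 369 × 2/3 = 246
  agouti: 369 × 1/3 = 123
χ² = Σ (O − E)² / E
  yellow: (264 − 246)² / 246 = 1.3171
  agouti: (105 − 123)² / 123 = 2.6341
χ² = 1.3171 + 2.6341 = 3.9512 ≈ 3.951

3.951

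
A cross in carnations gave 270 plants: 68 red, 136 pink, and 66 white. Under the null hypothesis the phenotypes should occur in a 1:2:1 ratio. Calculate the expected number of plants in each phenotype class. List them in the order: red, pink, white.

The 1:2:1 ratio has 4 parts, so with N = 270 the expected counts are:
  red: 270 × 1/4 = 67.5
  pink: 270 × 2/4 = 135
  white: 270 × 1/4 = 67.5

67.5, 135, 67.5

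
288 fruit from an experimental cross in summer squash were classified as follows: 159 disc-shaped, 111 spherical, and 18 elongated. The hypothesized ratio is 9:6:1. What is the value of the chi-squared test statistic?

The 9:6:1 ratio has 16 parts, so with N = 288 the expected counts are:
  disc-shaped: 288 × 9/16 = 162
  spherical: 288 × 6/16 = 108
  elongated: 288 × 1/16 = 18
χ² = Σ (O − E)² / E
  disc-shaped: (159 − 162)² / 162 = 0.0556
  spherical: (111 − 108)² / 108 = 0.0833
  elongated: (18 − 18)² / 18 = 0.0000
χ² = 0.0556 + 0.0833 + 0.0000 = 0.1389 ≈ 0.139

0.139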